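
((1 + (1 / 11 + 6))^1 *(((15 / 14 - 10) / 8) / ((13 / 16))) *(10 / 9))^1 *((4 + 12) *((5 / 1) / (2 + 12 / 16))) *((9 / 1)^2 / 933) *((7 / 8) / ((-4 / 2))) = 450000 / 37631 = 11.96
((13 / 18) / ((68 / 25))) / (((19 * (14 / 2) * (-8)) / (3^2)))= -325 / 144704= -0.00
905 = 905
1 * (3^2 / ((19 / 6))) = 54 / 19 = 2.84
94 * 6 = 564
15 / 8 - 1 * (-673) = 5399 / 8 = 674.88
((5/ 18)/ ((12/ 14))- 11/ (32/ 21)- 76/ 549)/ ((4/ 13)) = -4818749/ 210816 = -22.86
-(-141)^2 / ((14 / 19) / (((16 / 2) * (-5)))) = 7554780 / 7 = 1079254.29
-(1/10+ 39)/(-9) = 391/90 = 4.34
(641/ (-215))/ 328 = -641/ 70520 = -0.01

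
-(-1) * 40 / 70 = 4 / 7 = 0.57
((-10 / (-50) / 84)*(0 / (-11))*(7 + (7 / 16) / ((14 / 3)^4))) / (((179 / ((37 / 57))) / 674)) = 0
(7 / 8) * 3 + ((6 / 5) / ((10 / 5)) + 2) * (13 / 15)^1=2927 / 600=4.88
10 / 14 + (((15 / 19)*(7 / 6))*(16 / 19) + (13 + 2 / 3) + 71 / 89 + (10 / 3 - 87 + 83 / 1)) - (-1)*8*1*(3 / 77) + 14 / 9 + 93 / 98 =5643262693 / 311715558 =18.10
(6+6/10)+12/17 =621/85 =7.31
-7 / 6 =-1.17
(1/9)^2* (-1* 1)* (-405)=5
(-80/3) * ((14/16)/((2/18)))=-210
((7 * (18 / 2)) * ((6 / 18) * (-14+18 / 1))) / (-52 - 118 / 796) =-4776 / 2965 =-1.61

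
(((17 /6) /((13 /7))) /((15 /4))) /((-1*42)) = -17 /1755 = -0.01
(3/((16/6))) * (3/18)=3/16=0.19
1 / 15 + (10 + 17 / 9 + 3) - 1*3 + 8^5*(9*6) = 79626778 / 45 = 1769483.96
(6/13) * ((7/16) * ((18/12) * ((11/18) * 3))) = 231/416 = 0.56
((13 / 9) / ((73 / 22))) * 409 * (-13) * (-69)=34975226 / 219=159704.23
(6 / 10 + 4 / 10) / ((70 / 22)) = 11 / 35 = 0.31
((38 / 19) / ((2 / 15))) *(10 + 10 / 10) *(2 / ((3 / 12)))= 1320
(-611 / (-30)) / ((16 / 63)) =12831 / 160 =80.19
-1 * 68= -68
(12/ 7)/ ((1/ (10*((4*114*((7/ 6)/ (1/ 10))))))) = 91200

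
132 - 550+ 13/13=-417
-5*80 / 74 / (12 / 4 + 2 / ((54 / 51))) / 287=-450 / 116809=-0.00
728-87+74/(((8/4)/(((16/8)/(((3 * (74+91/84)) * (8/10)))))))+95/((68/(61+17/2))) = 5323153/7208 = 738.51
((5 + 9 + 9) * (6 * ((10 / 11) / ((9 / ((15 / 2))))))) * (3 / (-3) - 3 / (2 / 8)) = -14950 / 11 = -1359.09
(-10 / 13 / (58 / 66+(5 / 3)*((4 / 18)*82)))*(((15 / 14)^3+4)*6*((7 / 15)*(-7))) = 4262247 / 1689142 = 2.52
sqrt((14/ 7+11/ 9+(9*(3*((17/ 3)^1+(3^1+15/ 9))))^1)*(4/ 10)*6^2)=4*sqrt(254)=63.75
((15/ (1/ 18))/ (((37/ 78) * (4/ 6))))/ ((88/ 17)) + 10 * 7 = 382475/ 1628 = 234.94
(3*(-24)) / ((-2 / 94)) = 3384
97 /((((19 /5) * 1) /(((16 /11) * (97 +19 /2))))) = 826440 /209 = 3954.26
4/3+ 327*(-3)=-2939/3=-979.67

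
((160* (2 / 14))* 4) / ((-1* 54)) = -1.69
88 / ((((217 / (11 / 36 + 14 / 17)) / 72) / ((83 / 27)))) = 10094128 / 99603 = 101.34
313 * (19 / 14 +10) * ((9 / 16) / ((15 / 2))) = 149301 / 560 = 266.61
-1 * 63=-63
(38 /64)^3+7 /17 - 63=-34748549 /557056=-62.38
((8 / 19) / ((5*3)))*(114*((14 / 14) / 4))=4 / 5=0.80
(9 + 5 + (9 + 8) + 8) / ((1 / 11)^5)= 6280989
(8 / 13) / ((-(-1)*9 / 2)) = 16 / 117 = 0.14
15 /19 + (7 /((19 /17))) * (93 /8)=11187 /152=73.60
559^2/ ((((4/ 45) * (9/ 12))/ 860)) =4031004900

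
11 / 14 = 0.79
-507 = -507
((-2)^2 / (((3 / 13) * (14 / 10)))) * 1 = 12.38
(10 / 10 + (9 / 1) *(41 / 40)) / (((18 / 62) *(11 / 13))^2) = 66425281 / 392040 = 169.43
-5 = -5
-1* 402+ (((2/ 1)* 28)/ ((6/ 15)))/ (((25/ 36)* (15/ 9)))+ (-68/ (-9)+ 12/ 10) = -272.28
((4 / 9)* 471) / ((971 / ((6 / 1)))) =1256 / 971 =1.29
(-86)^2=7396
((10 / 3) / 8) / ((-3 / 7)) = -35 / 36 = -0.97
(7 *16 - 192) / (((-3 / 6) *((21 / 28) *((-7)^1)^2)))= 640 / 147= 4.35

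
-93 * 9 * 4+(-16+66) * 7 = -2998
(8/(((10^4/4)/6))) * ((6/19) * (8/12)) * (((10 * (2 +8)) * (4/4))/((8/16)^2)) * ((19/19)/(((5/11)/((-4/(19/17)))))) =-574464/45125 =-12.73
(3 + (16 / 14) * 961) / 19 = 7709 / 133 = 57.96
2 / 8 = 1 / 4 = 0.25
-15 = -15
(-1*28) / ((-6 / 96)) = 448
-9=-9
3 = 3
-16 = -16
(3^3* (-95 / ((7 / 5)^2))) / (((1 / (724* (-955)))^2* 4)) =-7663925287912500 / 49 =-156406638528826.53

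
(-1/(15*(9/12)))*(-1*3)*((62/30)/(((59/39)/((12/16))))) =403/1475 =0.27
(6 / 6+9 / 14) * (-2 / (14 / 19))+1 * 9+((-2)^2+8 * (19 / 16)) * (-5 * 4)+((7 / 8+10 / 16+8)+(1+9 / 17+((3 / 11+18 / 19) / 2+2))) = -87682117 / 348194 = -251.82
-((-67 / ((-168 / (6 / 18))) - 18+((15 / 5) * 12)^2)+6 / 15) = -3221903 / 2520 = -1278.53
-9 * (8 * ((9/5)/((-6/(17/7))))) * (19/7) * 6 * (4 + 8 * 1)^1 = 2511648/245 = 10251.62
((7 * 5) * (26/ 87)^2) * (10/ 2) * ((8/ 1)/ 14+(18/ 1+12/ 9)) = 7064200/ 22707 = 311.10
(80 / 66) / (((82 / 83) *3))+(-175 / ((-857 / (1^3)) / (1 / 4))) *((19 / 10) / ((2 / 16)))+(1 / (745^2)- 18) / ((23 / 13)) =-399163432040606 / 44405856868725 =-8.99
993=993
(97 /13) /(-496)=-97 /6448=-0.02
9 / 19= 0.47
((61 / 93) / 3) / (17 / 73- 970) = -4453 / 19751247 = -0.00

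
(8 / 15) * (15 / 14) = 4 / 7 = 0.57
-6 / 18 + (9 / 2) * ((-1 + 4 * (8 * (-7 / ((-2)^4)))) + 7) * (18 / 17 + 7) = -14813 / 51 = -290.45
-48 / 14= -24 / 7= -3.43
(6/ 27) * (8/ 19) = 16/ 171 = 0.09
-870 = -870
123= 123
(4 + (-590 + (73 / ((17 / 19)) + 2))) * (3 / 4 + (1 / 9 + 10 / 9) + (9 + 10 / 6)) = -431795 / 68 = -6349.93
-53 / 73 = -0.73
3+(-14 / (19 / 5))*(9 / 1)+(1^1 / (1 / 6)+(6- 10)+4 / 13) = -6879 / 247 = -27.85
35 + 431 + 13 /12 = 5605 /12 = 467.08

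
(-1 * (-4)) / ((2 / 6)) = 12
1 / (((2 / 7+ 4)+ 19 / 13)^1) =91 / 523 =0.17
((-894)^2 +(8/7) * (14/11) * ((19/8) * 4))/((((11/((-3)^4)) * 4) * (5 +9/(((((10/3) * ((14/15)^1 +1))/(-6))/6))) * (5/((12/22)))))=-30977724078/8738015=-3545.17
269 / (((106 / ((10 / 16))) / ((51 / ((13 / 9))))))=56.00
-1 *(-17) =17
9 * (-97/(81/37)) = -3589/9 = -398.78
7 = 7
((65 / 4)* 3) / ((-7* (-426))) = 0.02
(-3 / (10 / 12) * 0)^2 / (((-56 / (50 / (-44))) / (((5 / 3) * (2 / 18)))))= 0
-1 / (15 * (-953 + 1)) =1 / 14280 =0.00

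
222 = 222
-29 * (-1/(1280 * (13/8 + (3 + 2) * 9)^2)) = 29/2782580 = 0.00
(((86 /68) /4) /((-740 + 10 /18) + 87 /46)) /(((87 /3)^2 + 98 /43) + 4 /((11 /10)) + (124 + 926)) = -4210173 /18629949638636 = -0.00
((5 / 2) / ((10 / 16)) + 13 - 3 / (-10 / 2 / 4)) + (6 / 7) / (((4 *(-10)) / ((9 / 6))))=5423 / 280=19.37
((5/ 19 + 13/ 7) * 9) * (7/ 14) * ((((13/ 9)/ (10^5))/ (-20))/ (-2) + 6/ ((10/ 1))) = 3045601833/ 532000000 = 5.72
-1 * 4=-4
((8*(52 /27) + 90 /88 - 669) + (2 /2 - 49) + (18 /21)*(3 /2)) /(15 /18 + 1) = -381.43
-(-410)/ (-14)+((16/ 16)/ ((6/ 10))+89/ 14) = -893/ 42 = -21.26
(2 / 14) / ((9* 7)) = 1 / 441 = 0.00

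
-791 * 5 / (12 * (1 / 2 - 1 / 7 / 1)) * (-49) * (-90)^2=366272550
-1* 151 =-151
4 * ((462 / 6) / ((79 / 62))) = 19096 / 79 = 241.72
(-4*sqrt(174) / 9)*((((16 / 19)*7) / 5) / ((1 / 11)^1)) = -76.03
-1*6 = -6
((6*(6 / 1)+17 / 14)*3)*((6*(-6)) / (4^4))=-14067 / 896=-15.70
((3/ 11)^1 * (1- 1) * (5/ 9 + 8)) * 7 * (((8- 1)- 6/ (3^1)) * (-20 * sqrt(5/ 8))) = 0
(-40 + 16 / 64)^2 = 25281 / 16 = 1580.06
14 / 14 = 1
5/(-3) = -5/3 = -1.67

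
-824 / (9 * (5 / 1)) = -824 / 45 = -18.31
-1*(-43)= 43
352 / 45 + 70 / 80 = 3131 / 360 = 8.70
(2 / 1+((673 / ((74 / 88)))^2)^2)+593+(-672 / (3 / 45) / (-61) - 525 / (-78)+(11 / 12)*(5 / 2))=14633741957631235239067 / 35669032152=410264621009.93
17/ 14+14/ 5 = 281/ 70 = 4.01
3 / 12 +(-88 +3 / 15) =-87.55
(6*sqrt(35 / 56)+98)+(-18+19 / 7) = 3*sqrt(10) / 2+579 / 7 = 87.46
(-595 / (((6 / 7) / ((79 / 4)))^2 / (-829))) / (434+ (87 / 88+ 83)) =21003291155 / 41544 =505567.38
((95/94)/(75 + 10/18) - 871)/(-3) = 11134693/38352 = 290.33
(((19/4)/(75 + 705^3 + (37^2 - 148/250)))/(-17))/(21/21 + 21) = -2375/65525560792296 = -0.00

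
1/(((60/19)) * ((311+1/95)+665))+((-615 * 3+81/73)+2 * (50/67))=-10026292331885/5441980932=-1842.40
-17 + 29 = 12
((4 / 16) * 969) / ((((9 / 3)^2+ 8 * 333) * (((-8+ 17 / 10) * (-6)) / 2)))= 1615 / 336798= 0.00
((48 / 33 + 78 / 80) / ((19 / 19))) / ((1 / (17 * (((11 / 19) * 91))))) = 1653743 / 760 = 2175.98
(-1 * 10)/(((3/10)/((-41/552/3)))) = 1025/1242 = 0.83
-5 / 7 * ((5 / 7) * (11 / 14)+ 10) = -7.54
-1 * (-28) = 28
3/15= 1/5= 0.20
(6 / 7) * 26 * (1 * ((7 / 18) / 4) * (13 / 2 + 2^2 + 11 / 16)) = 2327 / 96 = 24.24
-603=-603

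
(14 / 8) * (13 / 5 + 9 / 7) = 34 / 5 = 6.80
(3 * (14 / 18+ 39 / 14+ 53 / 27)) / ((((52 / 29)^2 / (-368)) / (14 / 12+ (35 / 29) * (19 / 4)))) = -477923509 / 36504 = -13092.36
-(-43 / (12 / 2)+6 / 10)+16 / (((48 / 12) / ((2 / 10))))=221 / 30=7.37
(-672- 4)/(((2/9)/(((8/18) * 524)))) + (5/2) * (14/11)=-708444.82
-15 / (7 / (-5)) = 75 / 7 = 10.71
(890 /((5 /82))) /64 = 3649 /16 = 228.06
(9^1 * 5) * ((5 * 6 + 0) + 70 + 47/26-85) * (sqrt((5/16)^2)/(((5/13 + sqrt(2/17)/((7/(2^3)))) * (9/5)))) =-227513125/25824 + 4970875 * sqrt(34)/3228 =169.08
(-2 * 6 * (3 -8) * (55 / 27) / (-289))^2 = 1210000 / 6765201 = 0.18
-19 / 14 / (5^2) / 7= -19 / 2450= -0.01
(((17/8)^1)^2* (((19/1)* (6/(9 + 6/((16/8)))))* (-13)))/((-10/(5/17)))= 4199/256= 16.40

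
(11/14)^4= 14641/38416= 0.38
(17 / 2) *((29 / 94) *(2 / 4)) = 493 / 376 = 1.31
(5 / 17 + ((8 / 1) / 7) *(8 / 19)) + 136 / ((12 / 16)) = 1235243 / 6783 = 182.11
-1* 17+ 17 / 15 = -238 / 15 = -15.87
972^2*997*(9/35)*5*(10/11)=1100980108.05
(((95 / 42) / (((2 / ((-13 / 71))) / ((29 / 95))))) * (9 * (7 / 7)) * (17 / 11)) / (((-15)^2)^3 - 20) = -19227 / 249089750140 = -0.00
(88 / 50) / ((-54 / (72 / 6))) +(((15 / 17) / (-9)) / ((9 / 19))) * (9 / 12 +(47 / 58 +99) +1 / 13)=-40800031 / 1922700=-21.22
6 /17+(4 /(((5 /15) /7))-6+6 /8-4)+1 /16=20445 /272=75.17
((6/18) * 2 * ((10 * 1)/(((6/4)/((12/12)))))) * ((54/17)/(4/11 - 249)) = -0.06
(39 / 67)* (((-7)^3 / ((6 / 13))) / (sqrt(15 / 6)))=-57967* sqrt(10) / 670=-273.59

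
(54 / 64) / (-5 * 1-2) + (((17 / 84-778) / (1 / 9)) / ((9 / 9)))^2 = 76835919861 / 1568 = 49002499.91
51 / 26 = 1.96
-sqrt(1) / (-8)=1 / 8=0.12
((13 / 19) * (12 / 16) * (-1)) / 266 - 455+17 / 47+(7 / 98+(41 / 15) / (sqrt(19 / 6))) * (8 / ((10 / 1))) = -2159615133 / 4750760+164 * sqrt(114) / 1425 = -453.35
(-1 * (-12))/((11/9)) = 108/11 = 9.82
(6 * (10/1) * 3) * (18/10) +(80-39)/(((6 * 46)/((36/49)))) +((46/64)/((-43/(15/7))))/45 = 1507834985/4652256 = 324.11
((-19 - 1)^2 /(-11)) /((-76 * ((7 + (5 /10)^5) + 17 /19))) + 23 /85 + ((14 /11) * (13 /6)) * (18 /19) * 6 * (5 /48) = 672456207 /342438140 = 1.96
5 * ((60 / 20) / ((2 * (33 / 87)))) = 435 / 22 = 19.77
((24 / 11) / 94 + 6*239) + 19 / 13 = 9647893 / 6721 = 1435.48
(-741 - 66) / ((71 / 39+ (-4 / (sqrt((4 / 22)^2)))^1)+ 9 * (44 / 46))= 723879 / 10379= 69.74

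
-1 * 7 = -7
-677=-677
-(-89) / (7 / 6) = 534 / 7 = 76.29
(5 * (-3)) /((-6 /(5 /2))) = 25 /4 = 6.25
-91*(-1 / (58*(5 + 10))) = 91 / 870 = 0.10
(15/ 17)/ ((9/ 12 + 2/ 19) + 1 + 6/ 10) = 1900/ 5287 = 0.36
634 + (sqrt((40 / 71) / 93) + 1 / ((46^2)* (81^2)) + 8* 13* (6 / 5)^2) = 2* sqrt(66030) / 6603 + 272024991169 / 347076900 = 783.84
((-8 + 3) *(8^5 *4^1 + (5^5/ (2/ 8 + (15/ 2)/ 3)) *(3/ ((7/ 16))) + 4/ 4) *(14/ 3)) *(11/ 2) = -17821035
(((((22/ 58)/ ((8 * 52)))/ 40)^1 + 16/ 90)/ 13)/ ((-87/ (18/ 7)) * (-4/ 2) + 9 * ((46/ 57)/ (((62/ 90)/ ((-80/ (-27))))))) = 90964571/ 657817395456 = 0.00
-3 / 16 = -0.19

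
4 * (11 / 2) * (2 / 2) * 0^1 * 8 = 0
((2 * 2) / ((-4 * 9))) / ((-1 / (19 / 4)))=19 / 36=0.53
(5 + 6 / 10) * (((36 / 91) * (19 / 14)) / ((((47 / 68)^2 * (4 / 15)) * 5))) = 4744224 / 1005095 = 4.72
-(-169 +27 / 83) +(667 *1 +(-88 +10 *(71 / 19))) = 1238013 / 1577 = 785.04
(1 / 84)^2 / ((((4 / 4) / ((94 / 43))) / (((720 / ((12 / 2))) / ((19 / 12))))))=940 / 40033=0.02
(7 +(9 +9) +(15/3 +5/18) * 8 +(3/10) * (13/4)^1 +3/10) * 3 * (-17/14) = -419203/1680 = -249.53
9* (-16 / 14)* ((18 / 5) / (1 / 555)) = -143856 / 7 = -20550.86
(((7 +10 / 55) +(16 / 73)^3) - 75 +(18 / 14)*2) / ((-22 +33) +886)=-0.07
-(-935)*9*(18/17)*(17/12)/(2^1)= 25245/4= 6311.25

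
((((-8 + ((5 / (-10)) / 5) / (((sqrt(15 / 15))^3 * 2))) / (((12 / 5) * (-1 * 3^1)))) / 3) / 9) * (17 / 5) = 2737 / 19440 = 0.14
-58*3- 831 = -1005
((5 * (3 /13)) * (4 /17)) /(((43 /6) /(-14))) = -0.53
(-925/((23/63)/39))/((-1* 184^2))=2272725/778688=2.92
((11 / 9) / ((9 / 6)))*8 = 176 / 27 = 6.52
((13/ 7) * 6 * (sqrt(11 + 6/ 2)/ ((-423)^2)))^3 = 35152 * sqrt(14)/ 10396197470714643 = 0.00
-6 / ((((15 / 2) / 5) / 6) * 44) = -6 / 11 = -0.55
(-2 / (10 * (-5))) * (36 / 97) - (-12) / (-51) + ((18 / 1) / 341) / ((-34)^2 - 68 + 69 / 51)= -19125971434 / 86778336425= -0.22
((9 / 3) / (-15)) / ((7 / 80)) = -16 / 7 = -2.29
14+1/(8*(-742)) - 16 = -11873/5936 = -2.00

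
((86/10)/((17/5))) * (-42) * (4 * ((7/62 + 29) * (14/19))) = -9115.67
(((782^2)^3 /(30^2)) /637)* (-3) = -57171623763421456 /47775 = -1196684955801.60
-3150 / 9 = -350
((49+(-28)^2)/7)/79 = 119/79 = 1.51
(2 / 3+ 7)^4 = 279841 / 81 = 3454.83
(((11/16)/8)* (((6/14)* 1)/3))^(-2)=802816/121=6634.84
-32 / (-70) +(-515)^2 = 9282891 / 35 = 265225.46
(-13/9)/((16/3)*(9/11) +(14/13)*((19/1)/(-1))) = 1859/20718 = 0.09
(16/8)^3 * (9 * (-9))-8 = -656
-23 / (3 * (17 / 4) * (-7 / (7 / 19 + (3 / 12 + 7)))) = 4439 / 2261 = 1.96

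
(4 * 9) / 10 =18 / 5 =3.60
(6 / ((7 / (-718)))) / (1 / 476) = -292944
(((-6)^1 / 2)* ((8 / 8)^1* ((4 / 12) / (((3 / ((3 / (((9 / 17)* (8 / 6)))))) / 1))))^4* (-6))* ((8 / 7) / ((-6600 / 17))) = -1419857 / 538876800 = -0.00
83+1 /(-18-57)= 6224 /75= 82.99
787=787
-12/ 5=-2.40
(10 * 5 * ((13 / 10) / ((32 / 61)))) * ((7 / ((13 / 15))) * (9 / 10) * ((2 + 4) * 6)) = 518805 / 16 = 32425.31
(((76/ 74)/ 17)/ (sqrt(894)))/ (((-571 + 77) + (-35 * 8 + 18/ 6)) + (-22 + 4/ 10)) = -95 * sqrt(894)/ 1114248969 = -0.00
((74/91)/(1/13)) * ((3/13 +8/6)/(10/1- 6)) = 2257/546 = 4.13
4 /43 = 0.09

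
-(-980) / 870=98 / 87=1.13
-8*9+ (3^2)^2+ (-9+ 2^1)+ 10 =12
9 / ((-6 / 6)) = -9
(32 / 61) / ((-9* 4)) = -0.01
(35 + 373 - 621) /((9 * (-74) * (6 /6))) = 71 /222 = 0.32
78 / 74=39 / 37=1.05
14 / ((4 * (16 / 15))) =105 / 32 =3.28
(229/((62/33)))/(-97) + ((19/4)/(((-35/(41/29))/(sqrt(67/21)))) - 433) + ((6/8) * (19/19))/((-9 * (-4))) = -62675849/144336 - 779 * sqrt(1407)/85260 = -434.58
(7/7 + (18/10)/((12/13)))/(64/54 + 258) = 1593/139960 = 0.01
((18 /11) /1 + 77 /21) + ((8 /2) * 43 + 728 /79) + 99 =744346 /2607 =285.52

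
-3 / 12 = -1 / 4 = -0.25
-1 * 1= -1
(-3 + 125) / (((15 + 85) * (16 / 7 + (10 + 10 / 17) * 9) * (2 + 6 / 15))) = 7259 / 1393440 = 0.01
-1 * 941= -941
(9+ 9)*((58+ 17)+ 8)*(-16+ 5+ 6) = -7470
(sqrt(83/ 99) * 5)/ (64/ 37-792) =-37 * sqrt(913)/ 192984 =-0.01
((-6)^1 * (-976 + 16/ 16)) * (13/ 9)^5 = 241340450/ 6561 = 36784.10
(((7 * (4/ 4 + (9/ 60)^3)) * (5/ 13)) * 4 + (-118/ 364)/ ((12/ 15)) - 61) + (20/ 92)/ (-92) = -74951691/ 1481200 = -50.60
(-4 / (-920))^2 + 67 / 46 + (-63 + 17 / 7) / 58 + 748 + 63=8713512253 / 10738700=811.41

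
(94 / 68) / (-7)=-0.20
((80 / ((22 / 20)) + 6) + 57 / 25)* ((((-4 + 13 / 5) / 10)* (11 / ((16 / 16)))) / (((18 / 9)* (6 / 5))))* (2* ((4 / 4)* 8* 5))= -311878 / 75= -4158.37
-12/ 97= -0.12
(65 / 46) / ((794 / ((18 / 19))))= 585 / 346978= 0.00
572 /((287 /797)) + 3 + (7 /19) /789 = 6847066304 /4302417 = 1591.45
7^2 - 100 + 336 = 285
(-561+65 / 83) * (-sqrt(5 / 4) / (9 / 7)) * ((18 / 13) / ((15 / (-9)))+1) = 1790173 * sqrt(5) / 48555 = 82.44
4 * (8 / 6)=16 / 3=5.33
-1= -1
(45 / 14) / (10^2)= 9 / 280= 0.03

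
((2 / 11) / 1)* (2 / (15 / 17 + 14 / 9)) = 0.15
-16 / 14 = -1.14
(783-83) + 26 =726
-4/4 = -1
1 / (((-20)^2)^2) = 1 / 160000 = 0.00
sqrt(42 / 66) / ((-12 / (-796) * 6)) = 199 * sqrt(77) / 198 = 8.82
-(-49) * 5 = 245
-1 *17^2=-289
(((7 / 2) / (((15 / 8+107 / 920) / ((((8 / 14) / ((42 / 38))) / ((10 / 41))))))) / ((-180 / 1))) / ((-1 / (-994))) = -1272107 / 61830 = -20.57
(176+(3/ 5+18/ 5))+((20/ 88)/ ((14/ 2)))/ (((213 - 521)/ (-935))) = 3887237/ 21560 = 180.30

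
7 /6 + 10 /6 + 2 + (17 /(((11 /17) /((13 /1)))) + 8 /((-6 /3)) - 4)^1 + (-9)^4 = 455359 /66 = 6899.38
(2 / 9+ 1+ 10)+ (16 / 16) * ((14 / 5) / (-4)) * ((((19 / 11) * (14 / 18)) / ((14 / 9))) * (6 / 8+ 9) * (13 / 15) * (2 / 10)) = 2019707 / 198000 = 10.20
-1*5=-5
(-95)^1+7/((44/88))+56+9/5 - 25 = -241/5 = -48.20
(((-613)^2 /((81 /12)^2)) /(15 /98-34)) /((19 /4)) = -51.30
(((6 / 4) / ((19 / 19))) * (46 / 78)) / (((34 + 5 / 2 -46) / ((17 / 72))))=-391 / 17784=-0.02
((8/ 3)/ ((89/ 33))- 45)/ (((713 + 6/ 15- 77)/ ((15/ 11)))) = -293775/ 3115178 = -0.09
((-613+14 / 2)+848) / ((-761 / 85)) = -20570 / 761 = -27.03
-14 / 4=-7 / 2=-3.50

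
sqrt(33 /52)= sqrt(429) /26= 0.80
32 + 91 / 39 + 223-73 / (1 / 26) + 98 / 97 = -477140 / 291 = -1639.66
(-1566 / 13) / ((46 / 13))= -783 / 23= -34.04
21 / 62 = 0.34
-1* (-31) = 31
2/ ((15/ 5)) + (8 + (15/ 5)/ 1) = 35/ 3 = 11.67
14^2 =196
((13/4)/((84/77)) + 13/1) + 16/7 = 6137/336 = 18.26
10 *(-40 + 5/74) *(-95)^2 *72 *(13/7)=-124810335000/259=-481893185.33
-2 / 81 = -0.02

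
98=98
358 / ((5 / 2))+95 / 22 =16227 / 110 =147.52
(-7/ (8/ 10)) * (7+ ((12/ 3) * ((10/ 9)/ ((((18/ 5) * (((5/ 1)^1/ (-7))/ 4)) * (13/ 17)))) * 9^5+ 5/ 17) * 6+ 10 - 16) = 24776064215/ 884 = 28027221.96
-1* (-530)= 530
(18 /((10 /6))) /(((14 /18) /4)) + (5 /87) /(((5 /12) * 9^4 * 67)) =24782156852 /446180805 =55.54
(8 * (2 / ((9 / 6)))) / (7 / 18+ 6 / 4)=96 / 17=5.65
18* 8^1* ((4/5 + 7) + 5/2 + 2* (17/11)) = 106056/55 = 1928.29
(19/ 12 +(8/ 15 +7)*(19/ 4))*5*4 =2242/ 3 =747.33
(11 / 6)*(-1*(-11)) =121 / 6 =20.17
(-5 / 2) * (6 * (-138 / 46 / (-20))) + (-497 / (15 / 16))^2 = 252935191 / 900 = 281039.10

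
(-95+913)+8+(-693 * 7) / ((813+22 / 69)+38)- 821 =-0.70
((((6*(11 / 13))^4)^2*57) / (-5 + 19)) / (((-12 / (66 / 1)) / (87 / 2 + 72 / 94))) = -437506024.38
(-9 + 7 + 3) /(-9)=-1 /9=-0.11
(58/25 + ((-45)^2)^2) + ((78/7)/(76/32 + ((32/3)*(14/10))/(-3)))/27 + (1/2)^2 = 2689601519163/655900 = 4100627.41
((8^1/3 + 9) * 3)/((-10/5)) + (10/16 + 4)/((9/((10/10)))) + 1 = -1151/72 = -15.99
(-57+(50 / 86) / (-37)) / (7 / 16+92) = -0.62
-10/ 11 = -0.91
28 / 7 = 4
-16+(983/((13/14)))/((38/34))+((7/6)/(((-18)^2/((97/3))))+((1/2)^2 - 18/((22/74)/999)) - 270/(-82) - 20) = -38700725343563/649667304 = -59570.07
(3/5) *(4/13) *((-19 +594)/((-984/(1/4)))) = -115/4264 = -0.03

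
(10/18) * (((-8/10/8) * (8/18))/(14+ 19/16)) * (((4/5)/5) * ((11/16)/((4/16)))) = -352/492075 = -0.00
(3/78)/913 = 1/23738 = 0.00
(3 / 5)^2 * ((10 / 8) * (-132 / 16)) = -297 / 80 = -3.71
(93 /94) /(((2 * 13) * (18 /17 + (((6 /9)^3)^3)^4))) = 237299618404555610301 /6602966051142404758360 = 0.04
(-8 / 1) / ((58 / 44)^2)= -3872 / 841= -4.60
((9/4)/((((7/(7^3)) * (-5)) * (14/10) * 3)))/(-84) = 1/16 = 0.06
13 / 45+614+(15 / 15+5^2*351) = 422563 / 45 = 9390.29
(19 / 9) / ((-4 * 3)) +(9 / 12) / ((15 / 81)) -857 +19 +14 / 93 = -833.98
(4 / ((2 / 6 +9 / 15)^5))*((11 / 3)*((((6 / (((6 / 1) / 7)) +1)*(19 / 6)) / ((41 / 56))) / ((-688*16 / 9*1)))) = -0.59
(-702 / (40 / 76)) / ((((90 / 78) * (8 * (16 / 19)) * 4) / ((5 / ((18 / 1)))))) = -61009 / 5120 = -11.92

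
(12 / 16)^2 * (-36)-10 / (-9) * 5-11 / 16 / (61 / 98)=-69389 / 4392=-15.80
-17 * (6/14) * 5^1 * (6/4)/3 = -255/14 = -18.21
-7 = -7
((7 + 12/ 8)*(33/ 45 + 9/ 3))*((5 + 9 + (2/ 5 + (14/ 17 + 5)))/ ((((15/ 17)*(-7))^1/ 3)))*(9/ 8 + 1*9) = -3156.08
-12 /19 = -0.63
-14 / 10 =-7 / 5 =-1.40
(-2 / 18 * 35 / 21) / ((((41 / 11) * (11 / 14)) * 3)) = -70 / 3321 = -0.02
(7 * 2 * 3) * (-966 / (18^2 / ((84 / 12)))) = -7889 / 9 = -876.56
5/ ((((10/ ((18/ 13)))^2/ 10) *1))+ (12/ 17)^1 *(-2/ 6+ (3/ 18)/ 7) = 14884/ 20111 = 0.74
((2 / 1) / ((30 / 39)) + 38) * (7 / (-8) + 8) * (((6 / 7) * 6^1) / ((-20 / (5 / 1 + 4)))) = -133893 / 200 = -669.46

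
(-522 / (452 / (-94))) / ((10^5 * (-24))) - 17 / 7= -1536828623 / 632800000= -2.43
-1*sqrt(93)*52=-52*sqrt(93)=-501.47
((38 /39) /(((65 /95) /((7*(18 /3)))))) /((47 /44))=444752 /7943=55.99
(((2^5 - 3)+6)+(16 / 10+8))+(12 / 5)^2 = 1259 / 25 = 50.36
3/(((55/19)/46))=2622/55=47.67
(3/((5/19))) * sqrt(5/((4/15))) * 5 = 285 * sqrt(3)/2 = 246.82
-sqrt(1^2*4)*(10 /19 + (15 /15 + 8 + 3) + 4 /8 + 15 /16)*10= -21225 /76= -279.28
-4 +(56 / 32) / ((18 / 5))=-253 / 72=-3.51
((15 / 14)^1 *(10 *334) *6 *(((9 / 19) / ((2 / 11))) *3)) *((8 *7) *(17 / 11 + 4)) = 52114547.37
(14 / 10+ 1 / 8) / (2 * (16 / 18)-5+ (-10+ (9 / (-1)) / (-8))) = -0.13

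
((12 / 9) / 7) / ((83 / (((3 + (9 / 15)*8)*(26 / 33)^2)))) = 35152 / 3163545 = 0.01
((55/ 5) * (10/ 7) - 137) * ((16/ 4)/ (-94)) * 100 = 516.11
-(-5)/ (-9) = -5/ 9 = -0.56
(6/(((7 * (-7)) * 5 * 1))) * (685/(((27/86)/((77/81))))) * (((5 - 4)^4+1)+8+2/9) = -23846768/45927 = -519.23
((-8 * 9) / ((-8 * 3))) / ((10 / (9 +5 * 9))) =81 / 5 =16.20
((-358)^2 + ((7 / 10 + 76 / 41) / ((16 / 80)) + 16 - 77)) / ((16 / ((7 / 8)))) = 73538451 / 10496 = 7006.33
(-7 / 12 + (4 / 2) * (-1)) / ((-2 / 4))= 31 / 6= 5.17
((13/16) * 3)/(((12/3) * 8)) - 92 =-47065/512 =-91.92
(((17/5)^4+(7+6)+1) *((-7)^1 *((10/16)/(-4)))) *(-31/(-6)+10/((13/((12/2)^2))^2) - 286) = -8913593899/270400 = -32964.47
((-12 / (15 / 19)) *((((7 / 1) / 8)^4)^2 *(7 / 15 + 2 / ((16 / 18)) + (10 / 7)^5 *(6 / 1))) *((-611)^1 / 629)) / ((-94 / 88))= -36102579183671 / 197866291200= -182.46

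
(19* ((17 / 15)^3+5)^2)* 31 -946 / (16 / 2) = 1113045354439 / 45562500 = 24428.98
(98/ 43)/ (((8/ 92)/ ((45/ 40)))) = 29.49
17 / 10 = 1.70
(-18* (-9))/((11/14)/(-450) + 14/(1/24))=1020600/2116789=0.48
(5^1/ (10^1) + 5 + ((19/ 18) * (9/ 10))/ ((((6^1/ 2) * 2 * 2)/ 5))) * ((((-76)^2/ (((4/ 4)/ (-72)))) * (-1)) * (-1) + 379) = -117584519/ 48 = -2449677.48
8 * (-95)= -760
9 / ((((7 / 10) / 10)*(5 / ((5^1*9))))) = 8100 / 7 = 1157.14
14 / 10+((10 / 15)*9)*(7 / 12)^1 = 49 / 10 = 4.90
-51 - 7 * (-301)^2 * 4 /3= -2536981 /3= -845660.33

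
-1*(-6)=6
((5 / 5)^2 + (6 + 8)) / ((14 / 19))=285 / 14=20.36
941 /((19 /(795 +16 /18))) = 354757 /9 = 39417.44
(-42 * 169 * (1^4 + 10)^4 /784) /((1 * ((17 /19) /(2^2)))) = -141036753 /238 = -592591.40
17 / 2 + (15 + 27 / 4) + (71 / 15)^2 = 47389 / 900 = 52.65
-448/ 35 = -64/ 5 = -12.80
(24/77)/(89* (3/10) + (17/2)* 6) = 80/19943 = 0.00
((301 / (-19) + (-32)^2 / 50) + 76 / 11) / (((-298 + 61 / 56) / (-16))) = 4158336 / 6682775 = 0.62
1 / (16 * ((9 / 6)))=1 / 24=0.04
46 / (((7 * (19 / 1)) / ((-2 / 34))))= -46 / 2261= -0.02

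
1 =1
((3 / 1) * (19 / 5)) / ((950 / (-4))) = -6 / 125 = -0.05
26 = 26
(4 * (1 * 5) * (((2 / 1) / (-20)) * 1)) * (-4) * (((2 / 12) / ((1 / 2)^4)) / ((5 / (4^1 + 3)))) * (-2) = -896 / 15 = -59.73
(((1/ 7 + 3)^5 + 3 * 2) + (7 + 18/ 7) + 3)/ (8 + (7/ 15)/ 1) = 81986430/ 2134489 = 38.41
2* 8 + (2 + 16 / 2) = 26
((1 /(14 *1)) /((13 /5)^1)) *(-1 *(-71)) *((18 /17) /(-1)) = -3195 /1547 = -2.07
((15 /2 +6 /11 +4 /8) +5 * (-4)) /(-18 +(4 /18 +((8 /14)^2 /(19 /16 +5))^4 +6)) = 3171560225997933 /3261055368842269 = 0.97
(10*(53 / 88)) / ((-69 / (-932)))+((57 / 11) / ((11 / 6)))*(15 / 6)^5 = 47738995 / 133584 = 357.37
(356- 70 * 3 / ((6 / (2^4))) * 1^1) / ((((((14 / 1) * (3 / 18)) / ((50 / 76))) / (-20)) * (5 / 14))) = 3221.05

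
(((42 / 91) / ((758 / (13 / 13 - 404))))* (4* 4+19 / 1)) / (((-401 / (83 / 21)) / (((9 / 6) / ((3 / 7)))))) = 90055 / 303958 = 0.30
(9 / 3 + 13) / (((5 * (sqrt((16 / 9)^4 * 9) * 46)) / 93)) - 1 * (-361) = 1330991 / 3680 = 361.68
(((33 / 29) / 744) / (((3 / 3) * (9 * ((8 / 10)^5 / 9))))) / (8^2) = 34375 / 471334912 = 0.00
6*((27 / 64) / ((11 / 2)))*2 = 81 / 88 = 0.92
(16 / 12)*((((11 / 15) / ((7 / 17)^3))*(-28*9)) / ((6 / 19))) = -8214536 / 735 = -11176.24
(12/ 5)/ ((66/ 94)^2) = 8836/ 1815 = 4.87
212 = 212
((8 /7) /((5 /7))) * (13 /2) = 52 /5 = 10.40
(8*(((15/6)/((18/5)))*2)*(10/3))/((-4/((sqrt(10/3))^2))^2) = 6250/243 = 25.72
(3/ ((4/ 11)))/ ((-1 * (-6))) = 11/ 8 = 1.38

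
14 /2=7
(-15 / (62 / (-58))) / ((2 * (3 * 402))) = 145 / 24924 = 0.01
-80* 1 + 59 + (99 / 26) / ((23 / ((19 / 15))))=-62163 / 2990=-20.79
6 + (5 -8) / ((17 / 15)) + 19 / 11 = 950 / 187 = 5.08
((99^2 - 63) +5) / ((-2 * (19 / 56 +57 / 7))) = -272804 / 475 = -574.32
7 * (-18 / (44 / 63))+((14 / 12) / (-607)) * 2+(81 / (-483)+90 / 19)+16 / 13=-278183965211 / 1593145554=-174.61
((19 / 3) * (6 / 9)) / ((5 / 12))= 152 / 15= 10.13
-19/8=-2.38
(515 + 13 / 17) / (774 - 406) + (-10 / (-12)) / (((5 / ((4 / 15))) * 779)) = 19210922 / 13706505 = 1.40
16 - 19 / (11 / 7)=43 / 11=3.91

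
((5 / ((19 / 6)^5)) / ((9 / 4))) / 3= 5760 / 2476099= 0.00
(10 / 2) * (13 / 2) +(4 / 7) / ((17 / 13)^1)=7839 / 238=32.94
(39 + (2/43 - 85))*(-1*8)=15808/43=367.63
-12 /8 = -3 /2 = -1.50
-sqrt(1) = -1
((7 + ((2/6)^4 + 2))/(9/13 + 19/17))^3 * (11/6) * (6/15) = 46188949671007/510183360000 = 90.53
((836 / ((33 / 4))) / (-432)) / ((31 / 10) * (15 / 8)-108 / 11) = 3344 / 57105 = 0.06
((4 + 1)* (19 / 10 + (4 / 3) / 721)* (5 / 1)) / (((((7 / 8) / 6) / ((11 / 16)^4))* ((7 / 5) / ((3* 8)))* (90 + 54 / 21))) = 15057170425 / 1116315648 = 13.49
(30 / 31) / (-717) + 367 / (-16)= -22.94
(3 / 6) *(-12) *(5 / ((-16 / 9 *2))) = 135 / 16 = 8.44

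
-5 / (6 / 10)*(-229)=5725 / 3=1908.33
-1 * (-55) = 55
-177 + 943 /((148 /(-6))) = -215.23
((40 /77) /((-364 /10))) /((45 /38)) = -760 /63063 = -0.01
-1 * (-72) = 72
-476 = -476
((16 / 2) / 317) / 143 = 8 / 45331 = 0.00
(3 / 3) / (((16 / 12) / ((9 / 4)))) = 27 / 16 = 1.69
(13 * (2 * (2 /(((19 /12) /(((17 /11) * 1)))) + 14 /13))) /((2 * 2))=4115 /209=19.69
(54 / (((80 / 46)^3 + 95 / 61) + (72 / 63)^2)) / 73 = 1963826802 / 21566634769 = 0.09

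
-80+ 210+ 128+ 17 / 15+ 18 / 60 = 7783 / 30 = 259.43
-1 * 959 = -959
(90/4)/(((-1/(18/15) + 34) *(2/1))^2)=405/79202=0.01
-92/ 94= -46/ 47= -0.98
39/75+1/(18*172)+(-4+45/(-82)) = -12783907/3173400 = -4.03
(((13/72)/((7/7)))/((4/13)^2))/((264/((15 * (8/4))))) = 10985/50688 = 0.22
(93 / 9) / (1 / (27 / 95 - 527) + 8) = 1551178 / 1200627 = 1.29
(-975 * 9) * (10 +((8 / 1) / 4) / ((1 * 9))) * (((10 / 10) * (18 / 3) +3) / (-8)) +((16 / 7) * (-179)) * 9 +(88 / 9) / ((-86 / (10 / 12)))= 1580378363 / 16254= 97230.12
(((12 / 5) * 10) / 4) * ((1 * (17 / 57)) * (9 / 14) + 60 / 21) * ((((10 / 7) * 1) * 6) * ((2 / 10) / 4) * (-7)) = -7299 / 133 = -54.88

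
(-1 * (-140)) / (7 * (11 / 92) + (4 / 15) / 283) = 54675600 / 327233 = 167.08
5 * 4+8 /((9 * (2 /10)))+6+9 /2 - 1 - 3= 557 /18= 30.94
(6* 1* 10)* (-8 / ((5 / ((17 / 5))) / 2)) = -3264 / 5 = -652.80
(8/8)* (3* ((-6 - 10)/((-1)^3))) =48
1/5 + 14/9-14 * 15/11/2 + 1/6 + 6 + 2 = 373/990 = 0.38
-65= -65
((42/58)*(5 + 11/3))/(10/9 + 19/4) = 6552/6119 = 1.07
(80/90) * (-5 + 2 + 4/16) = -22/9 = -2.44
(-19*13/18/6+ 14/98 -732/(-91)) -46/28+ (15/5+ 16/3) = 123737/9828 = 12.59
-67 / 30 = -2.23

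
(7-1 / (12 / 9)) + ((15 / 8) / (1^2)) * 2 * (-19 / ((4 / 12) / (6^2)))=-7688.75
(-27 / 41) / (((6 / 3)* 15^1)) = -9 / 410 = -0.02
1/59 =0.02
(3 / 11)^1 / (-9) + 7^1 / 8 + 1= 487 / 264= 1.84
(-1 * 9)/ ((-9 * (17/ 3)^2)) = 9/ 289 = 0.03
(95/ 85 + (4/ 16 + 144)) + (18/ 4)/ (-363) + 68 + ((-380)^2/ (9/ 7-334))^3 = -81749687.41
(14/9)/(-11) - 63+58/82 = -253420/4059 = -62.43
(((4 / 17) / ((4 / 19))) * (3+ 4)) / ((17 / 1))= 133 / 289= 0.46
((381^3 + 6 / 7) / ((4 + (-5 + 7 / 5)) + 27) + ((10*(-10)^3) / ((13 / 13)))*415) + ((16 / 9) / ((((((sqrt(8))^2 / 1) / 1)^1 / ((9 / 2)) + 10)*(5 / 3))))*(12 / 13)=-7042020804383 / 3303755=-2131520.29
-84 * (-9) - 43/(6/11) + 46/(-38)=77059/114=675.96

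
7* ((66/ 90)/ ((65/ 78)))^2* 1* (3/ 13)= 10164/ 8125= 1.25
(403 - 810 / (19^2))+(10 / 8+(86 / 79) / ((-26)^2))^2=414218393160809 / 1029567384976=402.32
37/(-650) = -37/650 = -0.06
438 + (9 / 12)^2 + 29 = 7481 / 16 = 467.56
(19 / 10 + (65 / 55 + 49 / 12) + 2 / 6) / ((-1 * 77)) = -707 / 7260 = -0.10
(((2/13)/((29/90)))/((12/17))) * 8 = 5.41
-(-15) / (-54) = -5 / 18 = -0.28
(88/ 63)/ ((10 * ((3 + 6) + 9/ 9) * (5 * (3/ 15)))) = 22/ 1575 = 0.01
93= 93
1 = 1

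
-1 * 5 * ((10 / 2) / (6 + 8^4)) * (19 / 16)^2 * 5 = -45125 / 1050112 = -0.04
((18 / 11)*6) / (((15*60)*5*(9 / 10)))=0.00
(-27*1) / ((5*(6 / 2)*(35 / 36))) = -324 / 175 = -1.85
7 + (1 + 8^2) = 72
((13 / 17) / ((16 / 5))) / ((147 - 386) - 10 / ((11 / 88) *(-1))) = -65 / 43248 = -0.00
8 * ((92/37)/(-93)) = -736/3441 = -0.21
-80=-80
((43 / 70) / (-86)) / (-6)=1 / 840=0.00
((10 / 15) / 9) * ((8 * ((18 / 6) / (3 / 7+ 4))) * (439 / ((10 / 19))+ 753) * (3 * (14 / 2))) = 6221432 / 465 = 13379.42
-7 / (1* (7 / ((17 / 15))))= -17 / 15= -1.13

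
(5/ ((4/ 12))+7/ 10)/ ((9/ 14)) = 1099/ 45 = 24.42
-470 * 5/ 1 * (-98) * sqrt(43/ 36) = 115150 * sqrt(43)/ 3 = 251696.35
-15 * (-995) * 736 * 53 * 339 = 197363901600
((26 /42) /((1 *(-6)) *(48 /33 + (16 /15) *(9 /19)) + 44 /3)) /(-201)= -13585 /12826212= -0.00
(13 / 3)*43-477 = -872 / 3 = -290.67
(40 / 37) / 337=40 / 12469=0.00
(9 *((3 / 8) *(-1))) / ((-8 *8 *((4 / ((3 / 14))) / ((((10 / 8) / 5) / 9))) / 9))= 81 / 114688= 0.00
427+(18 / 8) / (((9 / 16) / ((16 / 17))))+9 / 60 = 146511 / 340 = 430.91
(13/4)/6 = 13/24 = 0.54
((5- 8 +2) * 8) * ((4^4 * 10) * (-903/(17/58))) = 63095265.88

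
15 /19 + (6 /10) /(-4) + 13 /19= 1.32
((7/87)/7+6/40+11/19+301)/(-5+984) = 9975539/32365740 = 0.31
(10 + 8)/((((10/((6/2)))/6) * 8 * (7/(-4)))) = -81/35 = -2.31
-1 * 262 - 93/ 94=-24721/ 94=-262.99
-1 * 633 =-633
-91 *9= -819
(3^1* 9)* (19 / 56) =513 / 56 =9.16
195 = 195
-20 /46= -10 /23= -0.43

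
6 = 6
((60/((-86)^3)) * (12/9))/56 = -5/2226196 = -0.00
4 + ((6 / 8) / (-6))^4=16385 / 4096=4.00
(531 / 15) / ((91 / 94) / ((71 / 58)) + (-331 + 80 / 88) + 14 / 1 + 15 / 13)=-84462807 / 749538775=-0.11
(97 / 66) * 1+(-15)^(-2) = 7297 / 4950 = 1.47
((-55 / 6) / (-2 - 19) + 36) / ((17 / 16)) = 36728 / 1071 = 34.29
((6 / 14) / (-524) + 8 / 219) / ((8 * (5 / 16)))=28687 / 2008230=0.01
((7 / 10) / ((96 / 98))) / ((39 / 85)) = 1.56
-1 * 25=-25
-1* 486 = -486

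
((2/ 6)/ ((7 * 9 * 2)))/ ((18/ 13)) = 13/ 6804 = 0.00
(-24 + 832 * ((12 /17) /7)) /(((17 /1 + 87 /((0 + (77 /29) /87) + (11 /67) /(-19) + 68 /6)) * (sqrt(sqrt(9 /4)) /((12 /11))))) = 3501161280 * sqrt(6) /3964119551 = 2.16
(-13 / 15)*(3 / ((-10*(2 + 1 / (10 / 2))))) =13 / 110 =0.12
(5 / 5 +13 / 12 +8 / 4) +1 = 61 / 12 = 5.08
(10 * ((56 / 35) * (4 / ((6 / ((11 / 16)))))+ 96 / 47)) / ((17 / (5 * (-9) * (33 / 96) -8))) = -1469707 / 38352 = -38.32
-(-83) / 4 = 83 / 4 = 20.75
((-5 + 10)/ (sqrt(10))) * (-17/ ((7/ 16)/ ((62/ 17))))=-496 * sqrt(10)/ 7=-224.07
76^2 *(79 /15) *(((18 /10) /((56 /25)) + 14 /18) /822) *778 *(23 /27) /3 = 406724231842 /31459995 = 12928.30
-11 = -11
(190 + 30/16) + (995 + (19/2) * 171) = 22491/8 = 2811.38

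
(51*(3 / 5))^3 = 3581577 / 125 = 28652.62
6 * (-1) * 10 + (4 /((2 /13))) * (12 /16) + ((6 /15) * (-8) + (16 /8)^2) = -39.70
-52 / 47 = -1.11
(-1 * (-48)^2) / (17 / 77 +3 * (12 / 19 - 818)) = 3370752 / 3587107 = 0.94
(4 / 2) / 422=1 / 211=0.00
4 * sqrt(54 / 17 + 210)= 8 * sqrt(15402) / 17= 58.40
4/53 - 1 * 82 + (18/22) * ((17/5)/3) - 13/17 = -81.76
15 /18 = 5 /6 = 0.83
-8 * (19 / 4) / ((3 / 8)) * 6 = -608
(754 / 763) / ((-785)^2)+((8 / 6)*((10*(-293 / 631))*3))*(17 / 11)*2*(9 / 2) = -843107380789486 / 3263517124175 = -258.34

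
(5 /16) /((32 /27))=135 /512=0.26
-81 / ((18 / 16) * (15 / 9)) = -216 / 5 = -43.20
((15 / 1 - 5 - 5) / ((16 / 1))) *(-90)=-225 / 8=-28.12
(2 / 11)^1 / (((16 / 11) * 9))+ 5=361 / 72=5.01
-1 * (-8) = 8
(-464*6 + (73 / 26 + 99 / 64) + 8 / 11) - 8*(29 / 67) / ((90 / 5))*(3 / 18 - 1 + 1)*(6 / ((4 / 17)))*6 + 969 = -3338462443 / 1839552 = -1814.82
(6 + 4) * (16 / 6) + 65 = 275 / 3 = 91.67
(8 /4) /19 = 2 /19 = 0.11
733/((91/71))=52043/91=571.90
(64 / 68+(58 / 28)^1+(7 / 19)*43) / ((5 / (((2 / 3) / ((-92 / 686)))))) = -181643 / 9690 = -18.75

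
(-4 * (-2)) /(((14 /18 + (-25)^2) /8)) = 9 /88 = 0.10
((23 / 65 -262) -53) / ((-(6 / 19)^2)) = 1845793 / 585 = 3155.20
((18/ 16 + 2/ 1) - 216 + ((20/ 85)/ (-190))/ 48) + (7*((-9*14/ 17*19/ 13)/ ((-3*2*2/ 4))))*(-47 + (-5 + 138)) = 1960.86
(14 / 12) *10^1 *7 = 245 / 3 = 81.67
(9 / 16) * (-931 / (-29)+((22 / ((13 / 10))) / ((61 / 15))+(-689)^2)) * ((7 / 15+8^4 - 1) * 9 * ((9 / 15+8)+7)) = 1358196123209436 / 8845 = 153555242872.75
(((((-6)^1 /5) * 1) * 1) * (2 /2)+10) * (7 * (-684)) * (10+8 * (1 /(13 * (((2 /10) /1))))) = -7162848 /13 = -550988.31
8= 8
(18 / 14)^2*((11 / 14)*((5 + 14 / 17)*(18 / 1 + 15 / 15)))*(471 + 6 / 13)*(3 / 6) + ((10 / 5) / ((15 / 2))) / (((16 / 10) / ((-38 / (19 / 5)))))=30814562717 / 909636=33875.71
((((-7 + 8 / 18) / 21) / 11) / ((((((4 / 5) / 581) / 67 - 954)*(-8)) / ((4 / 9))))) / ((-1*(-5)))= -0.00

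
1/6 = 0.17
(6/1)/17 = 6/17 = 0.35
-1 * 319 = -319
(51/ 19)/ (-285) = -17/ 1805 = -0.01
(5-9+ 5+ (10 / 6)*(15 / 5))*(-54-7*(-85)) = 3246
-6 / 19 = -0.32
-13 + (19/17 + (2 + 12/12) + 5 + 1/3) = -181/51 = -3.55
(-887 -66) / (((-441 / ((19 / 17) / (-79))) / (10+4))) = -36214 / 84609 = -0.43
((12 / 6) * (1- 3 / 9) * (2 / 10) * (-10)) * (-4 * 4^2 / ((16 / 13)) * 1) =416 / 3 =138.67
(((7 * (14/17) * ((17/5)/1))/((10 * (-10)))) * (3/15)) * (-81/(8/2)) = 3969/5000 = 0.79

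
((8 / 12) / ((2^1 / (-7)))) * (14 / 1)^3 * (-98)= 1882384 / 3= 627461.33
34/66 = 17/33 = 0.52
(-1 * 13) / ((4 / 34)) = -110.50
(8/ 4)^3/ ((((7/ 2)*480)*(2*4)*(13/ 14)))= 1/ 1560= 0.00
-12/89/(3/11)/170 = -22/7565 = -0.00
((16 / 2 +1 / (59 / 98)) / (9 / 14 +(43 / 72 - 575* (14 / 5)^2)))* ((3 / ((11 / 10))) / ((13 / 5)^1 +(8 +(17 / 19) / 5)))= -25585875 / 47172580576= -0.00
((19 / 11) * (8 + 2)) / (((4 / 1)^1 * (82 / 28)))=665 / 451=1.47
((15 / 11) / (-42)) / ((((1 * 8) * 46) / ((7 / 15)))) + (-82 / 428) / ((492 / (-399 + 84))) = 318673 / 2598816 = 0.12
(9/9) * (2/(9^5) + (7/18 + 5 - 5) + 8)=990715/118098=8.39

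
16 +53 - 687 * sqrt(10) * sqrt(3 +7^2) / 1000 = 69 - 687 * sqrt(130) / 500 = 53.33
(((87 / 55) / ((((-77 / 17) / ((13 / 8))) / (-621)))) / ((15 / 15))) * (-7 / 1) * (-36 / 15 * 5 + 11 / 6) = 242779329 / 9680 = 25080.51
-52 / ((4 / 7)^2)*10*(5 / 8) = -15925 / 16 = -995.31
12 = 12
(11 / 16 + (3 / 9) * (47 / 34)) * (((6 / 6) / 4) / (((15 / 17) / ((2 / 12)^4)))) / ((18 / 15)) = 937 / 4478976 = 0.00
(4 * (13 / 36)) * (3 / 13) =1 / 3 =0.33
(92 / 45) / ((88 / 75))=115 / 66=1.74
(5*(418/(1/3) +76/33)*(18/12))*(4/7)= 414580/77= 5384.16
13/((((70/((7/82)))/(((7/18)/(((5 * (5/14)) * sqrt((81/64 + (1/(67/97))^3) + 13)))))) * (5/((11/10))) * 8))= 469469 * sqrt(22311515297)/3071995949475000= 0.00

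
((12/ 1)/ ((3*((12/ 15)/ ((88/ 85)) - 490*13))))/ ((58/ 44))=-1936/ 4063567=-0.00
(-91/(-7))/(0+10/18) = 117/5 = 23.40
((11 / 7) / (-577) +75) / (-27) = -302914 / 109053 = -2.78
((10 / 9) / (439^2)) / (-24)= -5 / 20813868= -0.00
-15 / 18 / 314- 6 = -11309 / 1884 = -6.00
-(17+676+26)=-719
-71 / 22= -3.23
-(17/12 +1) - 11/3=-73/12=-6.08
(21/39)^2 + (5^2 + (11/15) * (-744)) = -439662/845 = -520.31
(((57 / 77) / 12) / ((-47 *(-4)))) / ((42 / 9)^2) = 171 / 11349184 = 0.00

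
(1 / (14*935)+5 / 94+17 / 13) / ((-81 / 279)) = -168716663 / 35990955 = -4.69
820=820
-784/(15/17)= -13328/15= -888.53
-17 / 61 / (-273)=17 / 16653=0.00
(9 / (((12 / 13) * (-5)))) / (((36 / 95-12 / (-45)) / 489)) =-1087047 / 736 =-1476.97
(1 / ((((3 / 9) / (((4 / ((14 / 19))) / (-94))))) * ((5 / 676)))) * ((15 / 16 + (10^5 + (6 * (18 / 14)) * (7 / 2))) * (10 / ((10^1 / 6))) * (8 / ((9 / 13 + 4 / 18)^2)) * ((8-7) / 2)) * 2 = -134469059.98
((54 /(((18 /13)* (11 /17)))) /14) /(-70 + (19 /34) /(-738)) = -8317998 /135247343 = -0.06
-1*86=-86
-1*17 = -17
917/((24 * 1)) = 917/24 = 38.21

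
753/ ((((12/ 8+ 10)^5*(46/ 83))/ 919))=918985296/ 148035889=6.21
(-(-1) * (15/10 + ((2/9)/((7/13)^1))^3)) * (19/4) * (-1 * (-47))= 701266649/2000376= 350.57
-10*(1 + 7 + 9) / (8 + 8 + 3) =-170 / 19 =-8.95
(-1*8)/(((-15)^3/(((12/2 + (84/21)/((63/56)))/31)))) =688/941625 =0.00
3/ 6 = 1/ 2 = 0.50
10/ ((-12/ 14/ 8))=-280/ 3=-93.33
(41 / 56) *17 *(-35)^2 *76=2317525 / 2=1158762.50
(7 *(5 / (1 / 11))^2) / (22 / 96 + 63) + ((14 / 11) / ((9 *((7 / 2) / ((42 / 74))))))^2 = 303058634368 / 904940487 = 334.89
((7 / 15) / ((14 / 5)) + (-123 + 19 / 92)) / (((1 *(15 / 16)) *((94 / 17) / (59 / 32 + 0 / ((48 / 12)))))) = -6789307 / 155664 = -43.62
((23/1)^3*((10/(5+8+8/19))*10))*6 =9246920/17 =543936.47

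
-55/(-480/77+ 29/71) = 300685/31847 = 9.44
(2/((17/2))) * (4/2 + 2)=16/17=0.94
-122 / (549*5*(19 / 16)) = -32 / 855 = -0.04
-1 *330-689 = -1019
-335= -335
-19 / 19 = -1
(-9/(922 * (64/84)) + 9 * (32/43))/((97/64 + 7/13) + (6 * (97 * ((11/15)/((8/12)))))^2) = 2756291850/168992033580811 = 0.00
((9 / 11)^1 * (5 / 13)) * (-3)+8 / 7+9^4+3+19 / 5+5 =32897859 / 5005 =6573.00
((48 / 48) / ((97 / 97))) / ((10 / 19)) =19 / 10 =1.90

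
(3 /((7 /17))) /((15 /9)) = 153 /35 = 4.37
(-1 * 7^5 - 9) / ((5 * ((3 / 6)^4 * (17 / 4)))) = -1076224 / 85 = -12661.46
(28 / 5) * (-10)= -56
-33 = -33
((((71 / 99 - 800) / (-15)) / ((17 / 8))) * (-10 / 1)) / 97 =-1266064 / 489753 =-2.59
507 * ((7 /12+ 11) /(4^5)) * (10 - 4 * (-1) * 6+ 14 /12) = 4956601 /24576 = 201.68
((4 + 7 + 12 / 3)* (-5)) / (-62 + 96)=-75 / 34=-2.21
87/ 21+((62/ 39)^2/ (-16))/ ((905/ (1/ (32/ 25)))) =1021883677/ 246669696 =4.14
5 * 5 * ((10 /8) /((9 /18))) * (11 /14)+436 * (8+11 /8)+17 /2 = 116063 /28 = 4145.11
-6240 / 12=-520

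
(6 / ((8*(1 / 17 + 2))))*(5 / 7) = 51 / 196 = 0.26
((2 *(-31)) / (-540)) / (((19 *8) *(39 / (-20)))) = -31 / 80028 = -0.00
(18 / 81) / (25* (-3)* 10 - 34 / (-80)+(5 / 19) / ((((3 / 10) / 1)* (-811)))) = -1232720 / 4158078423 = -0.00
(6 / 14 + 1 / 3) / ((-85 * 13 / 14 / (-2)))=64 / 3315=0.02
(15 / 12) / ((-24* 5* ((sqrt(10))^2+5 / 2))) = -0.00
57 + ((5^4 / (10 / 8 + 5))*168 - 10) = 16847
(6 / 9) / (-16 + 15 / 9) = -2 / 43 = -0.05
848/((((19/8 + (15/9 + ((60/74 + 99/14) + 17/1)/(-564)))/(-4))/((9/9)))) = -247744896/291973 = -848.52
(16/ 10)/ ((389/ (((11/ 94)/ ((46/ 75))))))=330/ 420509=0.00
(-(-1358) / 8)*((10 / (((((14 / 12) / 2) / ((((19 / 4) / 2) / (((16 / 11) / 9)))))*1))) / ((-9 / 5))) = -1520475 / 64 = -23757.42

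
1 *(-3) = -3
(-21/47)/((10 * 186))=-7/29140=-0.00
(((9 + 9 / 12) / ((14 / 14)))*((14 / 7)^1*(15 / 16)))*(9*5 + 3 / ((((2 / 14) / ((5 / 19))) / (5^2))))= 254475 / 76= 3348.36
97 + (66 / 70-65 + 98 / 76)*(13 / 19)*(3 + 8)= -9486593 / 25270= -375.41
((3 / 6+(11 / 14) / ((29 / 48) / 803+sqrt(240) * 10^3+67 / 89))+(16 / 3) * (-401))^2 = 64326708364430671718297846876383677217702290286016521 / 14070457520727514585064763468947022931034283684 -21887223319752092026815342159214183574016000 * sqrt(15) / 390846042242430960696243429692972859195396769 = 4571756.48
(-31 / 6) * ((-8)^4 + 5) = -42377 / 2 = -21188.50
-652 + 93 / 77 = -50111 / 77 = -650.79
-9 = -9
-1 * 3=-3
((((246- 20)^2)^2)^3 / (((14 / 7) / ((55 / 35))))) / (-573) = -97648136401118318840577415168 / 4011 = -24345085116210002204083130.00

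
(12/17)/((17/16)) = 192/289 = 0.66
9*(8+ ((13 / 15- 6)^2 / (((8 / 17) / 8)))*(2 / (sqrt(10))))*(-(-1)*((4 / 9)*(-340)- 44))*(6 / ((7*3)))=-50569288*sqrt(10) / 1125- 28096 / 7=-146159.61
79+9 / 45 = 396 / 5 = 79.20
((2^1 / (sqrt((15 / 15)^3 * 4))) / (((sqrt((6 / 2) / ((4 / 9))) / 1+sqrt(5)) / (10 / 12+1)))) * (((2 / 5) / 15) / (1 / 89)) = 1958 / (225 * (2 * sqrt(5)+3 * sqrt(3))) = 0.90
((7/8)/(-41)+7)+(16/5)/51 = 588943/83640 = 7.04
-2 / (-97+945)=-1 / 424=-0.00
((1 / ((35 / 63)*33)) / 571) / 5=3 / 157025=0.00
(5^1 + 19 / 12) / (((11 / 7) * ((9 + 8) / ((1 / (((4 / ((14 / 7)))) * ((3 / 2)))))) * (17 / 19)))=10507 / 114444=0.09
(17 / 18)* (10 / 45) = 0.21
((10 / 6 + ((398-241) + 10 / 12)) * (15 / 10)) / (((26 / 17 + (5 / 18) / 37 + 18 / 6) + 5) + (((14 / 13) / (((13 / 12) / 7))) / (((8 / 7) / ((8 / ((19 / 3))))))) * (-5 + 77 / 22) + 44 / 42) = -11070079839 / 44051498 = -251.30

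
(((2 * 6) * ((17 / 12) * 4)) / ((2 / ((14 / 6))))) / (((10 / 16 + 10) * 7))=1.07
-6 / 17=-0.35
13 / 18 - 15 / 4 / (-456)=3997 / 5472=0.73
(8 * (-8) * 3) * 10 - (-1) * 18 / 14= -13431 / 7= -1918.71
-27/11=-2.45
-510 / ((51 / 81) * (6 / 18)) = -2430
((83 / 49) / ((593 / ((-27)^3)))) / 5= -1633689 / 145285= -11.24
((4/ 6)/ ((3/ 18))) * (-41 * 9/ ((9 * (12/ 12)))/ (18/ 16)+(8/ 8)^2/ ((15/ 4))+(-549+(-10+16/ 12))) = -106892/ 45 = -2375.38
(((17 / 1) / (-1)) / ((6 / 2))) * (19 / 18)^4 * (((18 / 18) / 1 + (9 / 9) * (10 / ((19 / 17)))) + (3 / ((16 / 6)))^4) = -3881597267 / 47775744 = -81.25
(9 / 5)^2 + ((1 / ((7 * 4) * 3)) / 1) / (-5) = 6799 / 2100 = 3.24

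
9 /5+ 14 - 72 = -281 /5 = -56.20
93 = 93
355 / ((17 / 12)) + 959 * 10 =167290 / 17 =9840.59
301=301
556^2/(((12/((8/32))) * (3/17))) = 328457/9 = 36495.22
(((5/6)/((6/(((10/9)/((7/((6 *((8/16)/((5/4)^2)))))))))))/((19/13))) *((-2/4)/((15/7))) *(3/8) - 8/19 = -0.42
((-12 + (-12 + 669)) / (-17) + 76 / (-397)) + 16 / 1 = -149373 / 6749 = -22.13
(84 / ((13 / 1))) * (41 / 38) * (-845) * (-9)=1007370 / 19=53019.47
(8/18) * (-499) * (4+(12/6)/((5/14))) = -31936/15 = -2129.07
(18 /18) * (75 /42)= 25 /14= 1.79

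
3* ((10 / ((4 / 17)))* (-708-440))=-146370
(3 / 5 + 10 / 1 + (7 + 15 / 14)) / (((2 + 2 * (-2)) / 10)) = -1307 / 14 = -93.36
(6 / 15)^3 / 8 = 1 / 125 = 0.01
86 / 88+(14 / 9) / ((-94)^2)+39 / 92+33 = 34.40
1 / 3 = 0.33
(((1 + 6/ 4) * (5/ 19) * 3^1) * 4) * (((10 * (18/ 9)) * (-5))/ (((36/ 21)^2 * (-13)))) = 30625/ 1482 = 20.66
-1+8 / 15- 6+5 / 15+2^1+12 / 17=-874 / 255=-3.43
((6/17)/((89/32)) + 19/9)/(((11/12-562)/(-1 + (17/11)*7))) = -0.04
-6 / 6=-1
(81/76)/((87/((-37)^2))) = 16.77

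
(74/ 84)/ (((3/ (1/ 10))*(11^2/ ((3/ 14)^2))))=37/ 3320240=0.00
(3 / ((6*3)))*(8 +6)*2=14 / 3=4.67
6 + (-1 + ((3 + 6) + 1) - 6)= 9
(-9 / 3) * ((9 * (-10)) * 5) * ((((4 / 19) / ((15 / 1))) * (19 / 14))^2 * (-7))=-24 / 7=-3.43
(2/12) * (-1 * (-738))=123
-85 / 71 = -1.20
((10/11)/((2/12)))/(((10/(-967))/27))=-156654/11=-14241.27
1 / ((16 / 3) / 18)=27 / 8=3.38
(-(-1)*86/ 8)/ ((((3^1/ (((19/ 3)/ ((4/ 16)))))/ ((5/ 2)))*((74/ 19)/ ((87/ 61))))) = 2250835/ 27084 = 83.11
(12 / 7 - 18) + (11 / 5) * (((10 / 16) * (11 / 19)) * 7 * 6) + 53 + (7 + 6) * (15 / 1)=141059 / 532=265.15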